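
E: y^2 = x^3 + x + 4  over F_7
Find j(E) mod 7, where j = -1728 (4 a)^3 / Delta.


Delta = -16(4 a^3 + 27 b^2) mod 7 = 3
-1728 * (4 a)^3 = -1728 * (4*1)^3 mod 7 = 1
j = 1 * 3^(-1) mod 7 = 5

j = 5 (mod 7)


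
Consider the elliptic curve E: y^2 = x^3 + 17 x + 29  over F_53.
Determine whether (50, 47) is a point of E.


Check whether y^2 = x^3 + 17 x + 29 (mod 53) for (x, y) = (50, 47).
LHS: y^2 = 47^2 mod 53 = 36
RHS: x^3 + 17 x + 29 = 50^3 + 17*50 + 29 mod 53 = 4
LHS != RHS

No, not on the curve


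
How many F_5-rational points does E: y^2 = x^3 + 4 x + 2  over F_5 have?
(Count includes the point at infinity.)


For each x in F_5, count y with y^2 = x^3 + 4 x + 2 mod 5:
  x = 3: RHS = 1, y in [1, 4]  -> 2 point(s)
Affine points: 2. Add the point at infinity: total = 3.

#E(F_5) = 3


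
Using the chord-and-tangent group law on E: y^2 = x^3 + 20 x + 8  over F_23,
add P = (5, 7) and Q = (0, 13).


P != Q, so use the chord formula.
s = (y2 - y1) / (x2 - x1) = (6) / (18) mod 23 = 8
x3 = s^2 - x1 - x2 mod 23 = 8^2 - 5 - 0 = 13
y3 = s (x1 - x3) - y1 mod 23 = 8 * (5 - 13) - 7 = 21

P + Q = (13, 21)


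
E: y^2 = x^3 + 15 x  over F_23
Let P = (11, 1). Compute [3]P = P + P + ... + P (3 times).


k = 3 = 11_2 (binary, LSB first: 11)
Double-and-add from P = (11, 1):
  bit 0 = 1: acc = O + (11, 1) = (11, 1)
  bit 1 = 1: acc = (11, 1) + (3, 16) = (10, 0)

3P = (10, 0)


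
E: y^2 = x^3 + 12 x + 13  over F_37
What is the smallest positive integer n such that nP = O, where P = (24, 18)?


Compute successive multiples of P until we hit O:
  1P = (24, 18)
  2P = (27, 22)
  3P = (33, 7)
  4P = (29, 21)
  5P = (11, 12)
  6P = (9, 6)
  7P = (15, 4)
  8P = (26, 20)
  ... (continuing to 19P)
  19P = O

ord(P) = 19


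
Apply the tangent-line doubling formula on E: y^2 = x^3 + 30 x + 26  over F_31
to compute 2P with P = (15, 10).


Doubling: s = (3 x1^2 + a) / (2 y1)
s = (3*15^2 + 30) / (2*10) mod 31 = 12
x3 = s^2 - 2 x1 mod 31 = 12^2 - 2*15 = 21
y3 = s (x1 - x3) - y1 mod 31 = 12 * (15 - 21) - 10 = 11

2P = (21, 11)


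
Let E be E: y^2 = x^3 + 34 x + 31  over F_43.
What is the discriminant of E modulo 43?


4 a^3 + 27 b^2 = 4*34^3 + 27*31^2 = 157216 + 25947 = 183163
Delta = -16 * (183163) = -2930608
Delta mod 43 = 14

Delta = 14 (mod 43)


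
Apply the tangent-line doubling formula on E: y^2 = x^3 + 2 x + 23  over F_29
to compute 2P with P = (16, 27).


Doubling: s = (3 x1^2 + a) / (2 y1)
s = (3*16^2 + 2) / (2*27) mod 29 = 25
x3 = s^2 - 2 x1 mod 29 = 25^2 - 2*16 = 13
y3 = s (x1 - x3) - y1 mod 29 = 25 * (16 - 13) - 27 = 19

2P = (13, 19)


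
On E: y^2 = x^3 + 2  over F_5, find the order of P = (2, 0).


Compute successive multiples of P until we hit O:
  1P = (2, 0)
  2P = O

ord(P) = 2


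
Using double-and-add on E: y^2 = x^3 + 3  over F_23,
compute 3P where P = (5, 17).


k = 3 = 11_2 (binary, LSB first: 11)
Double-and-add from P = (5, 17):
  bit 0 = 1: acc = O + (5, 17) = (5, 17)
  bit 1 = 1: acc = (5, 17) + (19, 13) = (8, 20)

3P = (8, 20)


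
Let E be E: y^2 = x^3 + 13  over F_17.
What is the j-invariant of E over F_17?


Delta = -16(4 a^3 + 27 b^2) mod 17 = 7
-1728 * (4 a)^3 = -1728 * (4*0)^3 mod 17 = 0
j = 0 * 7^(-1) mod 17 = 0

j = 0 (mod 17)


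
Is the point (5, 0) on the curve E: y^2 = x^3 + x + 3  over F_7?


Check whether y^2 = x^3 + 1 x + 3 (mod 7) for (x, y) = (5, 0).
LHS: y^2 = 0^2 mod 7 = 0
RHS: x^3 + 1 x + 3 = 5^3 + 1*5 + 3 mod 7 = 0
LHS = RHS

Yes, on the curve


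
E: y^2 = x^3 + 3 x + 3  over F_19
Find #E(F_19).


For each x in F_19, count y with y^2 = x^3 + 3 x + 3 mod 19:
  x = 1: RHS = 7, y in [8, 11]  -> 2 point(s)
  x = 2: RHS = 17, y in [6, 13]  -> 2 point(s)
  x = 3: RHS = 1, y in [1, 18]  -> 2 point(s)
  x = 6: RHS = 9, y in [3, 16]  -> 2 point(s)
  x = 7: RHS = 6, y in [5, 14]  -> 2 point(s)
  x = 8: RHS = 7, y in [8, 11]  -> 2 point(s)
  x = 10: RHS = 7, y in [8, 11]  -> 2 point(s)
  x = 12: RHS = 0, y in [0]  -> 1 point(s)
  x = 13: RHS = 16, y in [4, 15]  -> 2 point(s)
  x = 16: RHS = 5, y in [9, 10]  -> 2 point(s)
Affine points: 19. Add the point at infinity: total = 20.

#E(F_19) = 20


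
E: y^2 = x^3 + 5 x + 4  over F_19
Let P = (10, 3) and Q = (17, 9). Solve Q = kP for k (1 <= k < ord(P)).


Enumerate multiples of P until we hit Q = (17, 9):
  1P = (10, 3)
  2P = (8, 10)
  3P = (18, 6)
  4P = (14, 5)
  5P = (0, 2)
  6P = (13, 10)
  7P = (12, 5)
  8P = (17, 9)
Match found at i = 8.

k = 8


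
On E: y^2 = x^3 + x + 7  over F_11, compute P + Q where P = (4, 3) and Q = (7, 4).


P != Q, so use the chord formula.
s = (y2 - y1) / (x2 - x1) = (1) / (3) mod 11 = 4
x3 = s^2 - x1 - x2 mod 11 = 4^2 - 4 - 7 = 5
y3 = s (x1 - x3) - y1 mod 11 = 4 * (4 - 5) - 3 = 4

P + Q = (5, 4)


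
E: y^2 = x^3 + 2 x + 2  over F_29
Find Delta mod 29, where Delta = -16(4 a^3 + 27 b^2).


4 a^3 + 27 b^2 = 4*2^3 + 27*2^2 = 32 + 108 = 140
Delta = -16 * (140) = -2240
Delta mod 29 = 22

Delta = 22 (mod 29)


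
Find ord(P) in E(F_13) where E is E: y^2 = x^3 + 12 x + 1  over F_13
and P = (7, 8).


Compute successive multiples of P until we hit O:
  1P = (7, 8)
  2P = (0, 12)
  3P = (5, 2)
  4P = (10, 9)
  5P = (12, 12)
  6P = (4, 10)
  7P = (1, 1)
  8P = (6, 4)
  ... (continuing to 19P)
  19P = O

ord(P) = 19


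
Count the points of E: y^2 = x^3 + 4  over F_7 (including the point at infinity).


For each x in F_7, count y with y^2 = x^3 + 0 x + 4 mod 7:
  x = 0: RHS = 4, y in [2, 5]  -> 2 point(s)
Affine points: 2. Add the point at infinity: total = 3.

#E(F_7) = 3


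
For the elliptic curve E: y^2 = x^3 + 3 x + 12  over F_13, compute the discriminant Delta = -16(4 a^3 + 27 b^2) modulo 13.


4 a^3 + 27 b^2 = 4*3^3 + 27*12^2 = 108 + 3888 = 3996
Delta = -16 * (3996) = -63936
Delta mod 13 = 11

Delta = 11 (mod 13)


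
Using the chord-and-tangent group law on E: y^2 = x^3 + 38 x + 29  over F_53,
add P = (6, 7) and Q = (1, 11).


P != Q, so use the chord formula.
s = (y2 - y1) / (x2 - x1) = (4) / (48) mod 53 = 31
x3 = s^2 - x1 - x2 mod 53 = 31^2 - 6 - 1 = 0
y3 = s (x1 - x3) - y1 mod 53 = 31 * (6 - 0) - 7 = 20

P + Q = (0, 20)


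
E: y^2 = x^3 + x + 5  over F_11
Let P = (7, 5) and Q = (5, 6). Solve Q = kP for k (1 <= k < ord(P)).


Enumerate multiples of P until we hit Q = (5, 6):
  1P = (7, 5)
  2P = (0, 4)
  3P = (2, 2)
  4P = (5, 5)
  5P = (10, 6)
  6P = (10, 5)
  7P = (5, 6)
Match found at i = 7.

k = 7


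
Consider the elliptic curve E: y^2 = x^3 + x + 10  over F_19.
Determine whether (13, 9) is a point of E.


Check whether y^2 = x^3 + 1 x + 10 (mod 19) for (x, y) = (13, 9).
LHS: y^2 = 9^2 mod 19 = 5
RHS: x^3 + 1 x + 10 = 13^3 + 1*13 + 10 mod 19 = 16
LHS != RHS

No, not on the curve


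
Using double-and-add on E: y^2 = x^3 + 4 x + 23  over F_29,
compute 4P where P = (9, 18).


k = 4 = 100_2 (binary, LSB first: 001)
Double-and-add from P = (9, 18):
  bit 0 = 0: acc unchanged = O
  bit 1 = 0: acc unchanged = O
  bit 2 = 1: acc = O + (0, 20) = (0, 20)

4P = (0, 20)


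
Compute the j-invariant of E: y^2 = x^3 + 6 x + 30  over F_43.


Delta = -16(4 a^3 + 27 b^2) mod 43 = 28
-1728 * (4 a)^3 = -1728 * (4*6)^3 mod 43 = 4
j = 4 * 28^(-1) mod 43 = 37

j = 37 (mod 43)


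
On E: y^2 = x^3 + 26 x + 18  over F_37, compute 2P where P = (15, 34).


Doubling: s = (3 x1^2 + a) / (2 y1)
s = (3*15^2 + 26) / (2*34) mod 37 = 25
x3 = s^2 - 2 x1 mod 37 = 25^2 - 2*15 = 3
y3 = s (x1 - x3) - y1 mod 37 = 25 * (15 - 3) - 34 = 7

2P = (3, 7)


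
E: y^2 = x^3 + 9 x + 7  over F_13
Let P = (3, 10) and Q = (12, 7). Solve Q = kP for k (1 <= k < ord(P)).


Enumerate multiples of P until we hit Q = (12, 7):
  1P = (3, 10)
  2P = (4, 9)
  3P = (7, 7)
  4P = (6, 2)
  5P = (1, 2)
  6P = (12, 6)
  7P = (12, 7)
Match found at i = 7.

k = 7


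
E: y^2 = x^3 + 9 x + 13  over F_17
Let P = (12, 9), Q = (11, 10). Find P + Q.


P != Q, so use the chord formula.
s = (y2 - y1) / (x2 - x1) = (1) / (16) mod 17 = 16
x3 = s^2 - x1 - x2 mod 17 = 16^2 - 12 - 11 = 12
y3 = s (x1 - x3) - y1 mod 17 = 16 * (12 - 12) - 9 = 8

P + Q = (12, 8)


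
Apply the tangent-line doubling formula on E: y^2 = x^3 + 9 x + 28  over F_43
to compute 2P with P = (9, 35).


Doubling: s = (3 x1^2 + a) / (2 y1)
s = (3*9^2 + 9) / (2*35) mod 43 = 38
x3 = s^2 - 2 x1 mod 43 = 38^2 - 2*9 = 7
y3 = s (x1 - x3) - y1 mod 43 = 38 * (9 - 7) - 35 = 41

2P = (7, 41)


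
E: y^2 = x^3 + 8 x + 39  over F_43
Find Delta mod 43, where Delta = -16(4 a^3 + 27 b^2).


4 a^3 + 27 b^2 = 4*8^3 + 27*39^2 = 2048 + 41067 = 43115
Delta = -16 * (43115) = -689840
Delta mod 43 = 9

Delta = 9 (mod 43)


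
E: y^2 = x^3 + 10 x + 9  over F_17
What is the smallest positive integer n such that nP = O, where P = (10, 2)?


Compute successive multiples of P until we hit O:
  1P = (10, 2)
  2P = (15, 10)
  3P = (0, 14)
  4P = (3, 10)
  5P = (6, 8)
  6P = (16, 7)
  7P = (12, 2)
  8P = (12, 15)
  ... (continuing to 15P)
  15P = O

ord(P) = 15


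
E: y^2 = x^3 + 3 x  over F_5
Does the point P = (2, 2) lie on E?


Check whether y^2 = x^3 + 3 x + 0 (mod 5) for (x, y) = (2, 2).
LHS: y^2 = 2^2 mod 5 = 4
RHS: x^3 + 3 x + 0 = 2^3 + 3*2 + 0 mod 5 = 4
LHS = RHS

Yes, on the curve


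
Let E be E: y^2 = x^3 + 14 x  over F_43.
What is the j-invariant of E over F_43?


Delta = -16(4 a^3 + 27 b^2) mod 43 = 39
-1728 * (4 a)^3 = -1728 * (4*14)^3 mod 43 = 11
j = 11 * 39^(-1) mod 43 = 8

j = 8 (mod 43)


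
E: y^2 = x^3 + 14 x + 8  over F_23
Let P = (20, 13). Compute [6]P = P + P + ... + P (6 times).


k = 6 = 110_2 (binary, LSB first: 011)
Double-and-add from P = (20, 13):
  bit 0 = 0: acc unchanged = O
  bit 1 = 1: acc = O + (19, 16) = (19, 16)
  bit 2 = 1: acc = (19, 16) + (14, 21) = (14, 2)

6P = (14, 2)


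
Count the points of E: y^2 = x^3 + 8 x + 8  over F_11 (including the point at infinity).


For each x in F_11, count y with y^2 = x^3 + 8 x + 8 mod 11:
  x = 3: RHS = 4, y in [2, 9]  -> 2 point(s)
  x = 4: RHS = 5, y in [4, 7]  -> 2 point(s)
  x = 7: RHS = 0, y in [0]  -> 1 point(s)
  x = 8: RHS = 1, y in [1, 10]  -> 2 point(s)
Affine points: 7. Add the point at infinity: total = 8.

#E(F_11) = 8


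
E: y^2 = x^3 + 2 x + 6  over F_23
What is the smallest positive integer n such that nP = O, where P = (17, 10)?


Compute successive multiples of P until we hit O:
  1P = (17, 10)
  2P = (2, 15)
  3P = (22, 7)
  4P = (0, 12)
  5P = (1, 3)
  6P = (6, 2)
  7P = (3, 19)
  8P = (4, 3)
  ... (continuing to 29P)
  29P = O

ord(P) = 29


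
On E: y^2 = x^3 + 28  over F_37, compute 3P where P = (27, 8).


k = 3 = 11_2 (binary, LSB first: 11)
Double-and-add from P = (27, 8):
  bit 0 = 1: acc = O + (27, 8) = (27, 8)
  bit 1 = 1: acc = (27, 8) + (27, 29) = O

3P = O


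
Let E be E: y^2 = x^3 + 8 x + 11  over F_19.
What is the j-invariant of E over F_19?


Delta = -16(4 a^3 + 27 b^2) mod 19 = 4
-1728 * (4 a)^3 = -1728 * (4*8)^3 mod 19 = 12
j = 12 * 4^(-1) mod 19 = 3

j = 3 (mod 19)


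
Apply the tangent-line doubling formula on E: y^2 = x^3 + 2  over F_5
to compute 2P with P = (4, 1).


Doubling: s = (3 x1^2 + a) / (2 y1)
s = (3*4^2 + 0) / (2*1) mod 5 = 4
x3 = s^2 - 2 x1 mod 5 = 4^2 - 2*4 = 3
y3 = s (x1 - x3) - y1 mod 5 = 4 * (4 - 3) - 1 = 3

2P = (3, 3)


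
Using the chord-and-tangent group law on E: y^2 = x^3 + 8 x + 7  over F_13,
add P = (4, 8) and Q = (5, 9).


P != Q, so use the chord formula.
s = (y2 - y1) / (x2 - x1) = (1) / (1) mod 13 = 1
x3 = s^2 - x1 - x2 mod 13 = 1^2 - 4 - 5 = 5
y3 = s (x1 - x3) - y1 mod 13 = 1 * (4 - 5) - 8 = 4

P + Q = (5, 4)


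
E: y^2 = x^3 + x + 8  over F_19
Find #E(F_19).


For each x in F_19, count y with y^2 = x^3 + 1 x + 8 mod 19:
  x = 3: RHS = 0, y in [0]  -> 1 point(s)
  x = 4: RHS = 0, y in [0]  -> 1 point(s)
  x = 5: RHS = 5, y in [9, 10]  -> 2 point(s)
  x = 7: RHS = 16, y in [4, 15]  -> 2 point(s)
  x = 9: RHS = 5, y in [9, 10]  -> 2 point(s)
  x = 10: RHS = 11, y in [7, 12]  -> 2 point(s)
  x = 11: RHS = 1, y in [1, 18]  -> 2 point(s)
  x = 12: RHS = 0, y in [0]  -> 1 point(s)
  x = 14: RHS = 11, y in [7, 12]  -> 2 point(s)
  x = 15: RHS = 16, y in [4, 15]  -> 2 point(s)
  x = 16: RHS = 16, y in [4, 15]  -> 2 point(s)
  x = 17: RHS = 17, y in [6, 13]  -> 2 point(s)
  x = 18: RHS = 6, y in [5, 14]  -> 2 point(s)
Affine points: 23. Add the point at infinity: total = 24.

#E(F_19) = 24


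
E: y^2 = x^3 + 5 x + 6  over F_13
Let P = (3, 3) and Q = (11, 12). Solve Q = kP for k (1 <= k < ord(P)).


Enumerate multiples of P until we hit Q = (11, 12):
  1P = (3, 3)
  2P = (8, 5)
  3P = (11, 12)
Match found at i = 3.

k = 3


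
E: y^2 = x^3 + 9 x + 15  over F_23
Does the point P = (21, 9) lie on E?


Check whether y^2 = x^3 + 9 x + 15 (mod 23) for (x, y) = (21, 9).
LHS: y^2 = 9^2 mod 23 = 12
RHS: x^3 + 9 x + 15 = 21^3 + 9*21 + 15 mod 23 = 12
LHS = RHS

Yes, on the curve


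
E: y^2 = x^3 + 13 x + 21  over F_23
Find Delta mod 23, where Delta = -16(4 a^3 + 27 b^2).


4 a^3 + 27 b^2 = 4*13^3 + 27*21^2 = 8788 + 11907 = 20695
Delta = -16 * (20695) = -331120
Delta mod 23 = 11

Delta = 11 (mod 23)


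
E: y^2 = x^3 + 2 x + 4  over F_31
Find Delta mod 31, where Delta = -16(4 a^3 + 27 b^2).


4 a^3 + 27 b^2 = 4*2^3 + 27*4^2 = 32 + 432 = 464
Delta = -16 * (464) = -7424
Delta mod 31 = 16

Delta = 16 (mod 31)


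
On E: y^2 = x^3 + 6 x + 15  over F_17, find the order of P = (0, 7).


Compute successive multiples of P until we hit O:
  1P = (0, 7)
  2P = (4, 1)
  3P = (11, 1)
  4P = (7, 3)
  5P = (2, 16)
  6P = (14, 15)
  7P = (12, 8)
  8P = (3, 14)
  ... (continuing to 24P)
  24P = O

ord(P) = 24


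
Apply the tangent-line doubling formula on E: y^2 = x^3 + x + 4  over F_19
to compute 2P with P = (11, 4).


Doubling: s = (3 x1^2 + a) / (2 y1)
s = (3*11^2 + 1) / (2*4) mod 19 = 17
x3 = s^2 - 2 x1 mod 19 = 17^2 - 2*11 = 1
y3 = s (x1 - x3) - y1 mod 19 = 17 * (11 - 1) - 4 = 14

2P = (1, 14)


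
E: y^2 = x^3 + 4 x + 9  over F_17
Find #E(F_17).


For each x in F_17, count y with y^2 = x^3 + 4 x + 9 mod 17:
  x = 0: RHS = 9, y in [3, 14]  -> 2 point(s)
  x = 2: RHS = 8, y in [5, 12]  -> 2 point(s)
  x = 4: RHS = 4, y in [2, 15]  -> 2 point(s)
  x = 5: RHS = 1, y in [1, 16]  -> 2 point(s)
  x = 8: RHS = 9, y in [3, 14]  -> 2 point(s)
  x = 9: RHS = 9, y in [3, 14]  -> 2 point(s)
  x = 12: RHS = 0, y in [0]  -> 1 point(s)
  x = 14: RHS = 4, y in [2, 15]  -> 2 point(s)
  x = 16: RHS = 4, y in [2, 15]  -> 2 point(s)
Affine points: 17. Add the point at infinity: total = 18.

#E(F_17) = 18


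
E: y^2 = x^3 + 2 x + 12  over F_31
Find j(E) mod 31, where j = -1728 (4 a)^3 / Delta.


Delta = -16(4 a^3 + 27 b^2) mod 31 = 24
-1728 * (4 a)^3 = -1728 * (4*2)^3 mod 31 = 4
j = 4 * 24^(-1) mod 31 = 26

j = 26 (mod 31)


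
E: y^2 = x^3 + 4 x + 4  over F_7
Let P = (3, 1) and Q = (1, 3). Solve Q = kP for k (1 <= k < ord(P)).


Enumerate multiples of P until we hit Q = (1, 3):
  1P = (3, 1)
  2P = (5, 3)
  3P = (0, 2)
  4P = (1, 3)
Match found at i = 4.

k = 4


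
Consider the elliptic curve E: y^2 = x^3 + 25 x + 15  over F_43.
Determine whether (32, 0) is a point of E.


Check whether y^2 = x^3 + 25 x + 15 (mod 43) for (x, y) = (32, 0).
LHS: y^2 = 0^2 mod 43 = 0
RHS: x^3 + 25 x + 15 = 32^3 + 25*32 + 15 mod 43 = 0
LHS = RHS

Yes, on the curve


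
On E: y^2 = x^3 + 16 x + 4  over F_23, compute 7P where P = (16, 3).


k = 7 = 111_2 (binary, LSB first: 111)
Double-and-add from P = (16, 3):
  bit 0 = 1: acc = O + (16, 3) = (16, 3)
  bit 1 = 1: acc = (16, 3) + (9, 7) = (11, 4)
  bit 2 = 1: acc = (11, 4) + (8, 0) = (16, 20)

7P = (16, 20)


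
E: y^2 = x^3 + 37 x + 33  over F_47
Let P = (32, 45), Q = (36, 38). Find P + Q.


P != Q, so use the chord formula.
s = (y2 - y1) / (x2 - x1) = (40) / (4) mod 47 = 10
x3 = s^2 - x1 - x2 mod 47 = 10^2 - 32 - 36 = 32
y3 = s (x1 - x3) - y1 mod 47 = 10 * (32 - 32) - 45 = 2

P + Q = (32, 2)


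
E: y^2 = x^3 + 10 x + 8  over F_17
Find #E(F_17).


For each x in F_17, count y with y^2 = x^3 + 10 x + 8 mod 17:
  x = 0: RHS = 8, y in [5, 12]  -> 2 point(s)
  x = 1: RHS = 2, y in [6, 11]  -> 2 point(s)
  x = 2: RHS = 2, y in [6, 11]  -> 2 point(s)
  x = 5: RHS = 13, y in [8, 9]  -> 2 point(s)
  x = 7: RHS = 13, y in [8, 9]  -> 2 point(s)
  x = 11: RHS = 4, y in [2, 15]  -> 2 point(s)
  x = 14: RHS = 2, y in [6, 11]  -> 2 point(s)
Affine points: 14. Add the point at infinity: total = 15.

#E(F_17) = 15


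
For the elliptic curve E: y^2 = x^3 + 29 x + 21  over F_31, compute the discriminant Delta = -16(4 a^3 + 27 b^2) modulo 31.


4 a^3 + 27 b^2 = 4*29^3 + 27*21^2 = 97556 + 11907 = 109463
Delta = -16 * (109463) = -1751408
Delta mod 31 = 30

Delta = 30 (mod 31)


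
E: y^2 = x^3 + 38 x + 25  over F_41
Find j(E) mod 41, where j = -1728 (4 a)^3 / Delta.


Delta = -16(4 a^3 + 27 b^2) mod 41 = 32
-1728 * (4 a)^3 = -1728 * (4*38)^3 mod 41 = 36
j = 36 * 32^(-1) mod 41 = 37

j = 37 (mod 41)


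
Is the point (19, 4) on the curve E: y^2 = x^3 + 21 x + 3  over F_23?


Check whether y^2 = x^3 + 21 x + 3 (mod 23) for (x, y) = (19, 4).
LHS: y^2 = 4^2 mod 23 = 16
RHS: x^3 + 21 x + 3 = 19^3 + 21*19 + 3 mod 23 = 16
LHS = RHS

Yes, on the curve


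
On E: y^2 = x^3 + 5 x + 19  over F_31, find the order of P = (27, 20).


Compute successive multiples of P until we hit O:
  1P = (27, 20)
  2P = (9, 24)
  3P = (5, 13)
  4P = (13, 7)
  5P = (11, 17)
  6P = (29, 30)
  7P = (0, 22)
  8P = (12, 3)
  ... (continuing to 37P)
  37P = O

ord(P) = 37


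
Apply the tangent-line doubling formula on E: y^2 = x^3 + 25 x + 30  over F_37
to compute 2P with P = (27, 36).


Doubling: s = (3 x1^2 + a) / (2 y1)
s = (3*27^2 + 25) / (2*36) mod 37 = 4
x3 = s^2 - 2 x1 mod 37 = 4^2 - 2*27 = 36
y3 = s (x1 - x3) - y1 mod 37 = 4 * (27 - 36) - 36 = 2

2P = (36, 2)


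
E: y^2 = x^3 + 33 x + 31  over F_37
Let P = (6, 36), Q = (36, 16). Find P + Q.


P != Q, so use the chord formula.
s = (y2 - y1) / (x2 - x1) = (17) / (30) mod 37 = 24
x3 = s^2 - x1 - x2 mod 37 = 24^2 - 6 - 36 = 16
y3 = s (x1 - x3) - y1 mod 37 = 24 * (6 - 16) - 36 = 20

P + Q = (16, 20)


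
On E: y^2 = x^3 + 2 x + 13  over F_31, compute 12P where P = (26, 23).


k = 12 = 1100_2 (binary, LSB first: 0011)
Double-and-add from P = (26, 23):
  bit 0 = 0: acc unchanged = O
  bit 1 = 0: acc unchanged = O
  bit 2 = 1: acc = O + (19, 20) = (19, 20)
  bit 3 = 1: acc = (19, 20) + (24, 11) = (21, 27)

12P = (21, 27)


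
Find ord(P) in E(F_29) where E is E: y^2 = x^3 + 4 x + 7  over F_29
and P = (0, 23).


Compute successive multiples of P until we hit O:
  1P = (0, 23)
  2P = (13, 20)
  3P = (20, 24)
  4P = (4, 0)
  5P = (20, 5)
  6P = (13, 9)
  7P = (0, 6)
  8P = O

ord(P) = 8


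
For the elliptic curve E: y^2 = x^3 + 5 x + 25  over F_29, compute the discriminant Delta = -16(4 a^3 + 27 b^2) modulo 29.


4 a^3 + 27 b^2 = 4*5^3 + 27*25^2 = 500 + 16875 = 17375
Delta = -16 * (17375) = -278000
Delta mod 29 = 23

Delta = 23 (mod 29)


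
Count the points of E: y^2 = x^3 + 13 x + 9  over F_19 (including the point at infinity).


For each x in F_19, count y with y^2 = x^3 + 13 x + 9 mod 19:
  x = 0: RHS = 9, y in [3, 16]  -> 2 point(s)
  x = 1: RHS = 4, y in [2, 17]  -> 2 point(s)
  x = 2: RHS = 5, y in [9, 10]  -> 2 point(s)
  x = 4: RHS = 11, y in [7, 12]  -> 2 point(s)
  x = 5: RHS = 9, y in [3, 16]  -> 2 point(s)
  x = 7: RHS = 6, y in [5, 14]  -> 2 point(s)
  x = 8: RHS = 17, y in [6, 13]  -> 2 point(s)
  x = 9: RHS = 0, y in [0]  -> 1 point(s)
  x = 11: RHS = 1, y in [1, 18]  -> 2 point(s)
  x = 13: RHS = 0, y in [0]  -> 1 point(s)
  x = 14: RHS = 9, y in [3, 16]  -> 2 point(s)
  x = 15: RHS = 7, y in [8, 11]  -> 2 point(s)
  x = 16: RHS = 0, y in [0]  -> 1 point(s)
Affine points: 23. Add the point at infinity: total = 24.

#E(F_19) = 24


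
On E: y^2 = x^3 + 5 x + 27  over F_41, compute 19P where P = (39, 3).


k = 19 = 10011_2 (binary, LSB first: 11001)
Double-and-add from P = (39, 3):
  bit 0 = 1: acc = O + (39, 3) = (39, 3)
  bit 1 = 1: acc = (39, 3) + (20, 3) = (23, 38)
  bit 2 = 0: acc unchanged = (23, 38)
  bit 3 = 0: acc unchanged = (23, 38)
  bit 4 = 1: acc = (23, 38) + (16, 29) = (7, 6)

19P = (7, 6)


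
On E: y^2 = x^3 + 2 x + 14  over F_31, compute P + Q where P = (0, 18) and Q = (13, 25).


P != Q, so use the chord formula.
s = (y2 - y1) / (x2 - x1) = (7) / (13) mod 31 = 22
x3 = s^2 - x1 - x2 mod 31 = 22^2 - 0 - 13 = 6
y3 = s (x1 - x3) - y1 mod 31 = 22 * (0 - 6) - 18 = 5

P + Q = (6, 5)


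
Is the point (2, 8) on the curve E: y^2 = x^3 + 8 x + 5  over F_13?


Check whether y^2 = x^3 + 8 x + 5 (mod 13) for (x, y) = (2, 8).
LHS: y^2 = 8^2 mod 13 = 12
RHS: x^3 + 8 x + 5 = 2^3 + 8*2 + 5 mod 13 = 3
LHS != RHS

No, not on the curve


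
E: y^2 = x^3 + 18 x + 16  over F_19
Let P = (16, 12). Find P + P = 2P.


Doubling: s = (3 x1^2 + a) / (2 y1)
s = (3*16^2 + 18) / (2*12) mod 19 = 9
x3 = s^2 - 2 x1 mod 19 = 9^2 - 2*16 = 11
y3 = s (x1 - x3) - y1 mod 19 = 9 * (16 - 11) - 12 = 14

2P = (11, 14)


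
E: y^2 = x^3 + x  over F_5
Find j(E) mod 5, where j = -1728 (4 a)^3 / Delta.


Delta = -16(4 a^3 + 27 b^2) mod 5 = 1
-1728 * (4 a)^3 = -1728 * (4*1)^3 mod 5 = 3
j = 3 * 1^(-1) mod 5 = 3

j = 3 (mod 5)


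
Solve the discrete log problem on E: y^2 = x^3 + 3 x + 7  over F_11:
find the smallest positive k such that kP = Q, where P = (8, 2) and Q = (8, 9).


Enumerate multiples of P until we hit Q = (8, 9):
  1P = (8, 2)
  2P = (10, 5)
  3P = (9, 2)
  4P = (5, 9)
  5P = (1, 0)
  6P = (5, 2)
  7P = (9, 9)
  8P = (10, 6)
  9P = (8, 9)
Match found at i = 9.

k = 9


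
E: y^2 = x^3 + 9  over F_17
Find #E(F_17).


For each x in F_17, count y with y^2 = x^3 + 0 x + 9 mod 17:
  x = 0: RHS = 9, y in [3, 14]  -> 2 point(s)
  x = 2: RHS = 0, y in [0]  -> 1 point(s)
  x = 3: RHS = 2, y in [6, 11]  -> 2 point(s)
  x = 5: RHS = 15, y in [7, 10]  -> 2 point(s)
  x = 6: RHS = 4, y in [2, 15]  -> 2 point(s)
  x = 13: RHS = 13, y in [8, 9]  -> 2 point(s)
  x = 14: RHS = 16, y in [4, 13]  -> 2 point(s)
  x = 15: RHS = 1, y in [1, 16]  -> 2 point(s)
  x = 16: RHS = 8, y in [5, 12]  -> 2 point(s)
Affine points: 17. Add the point at infinity: total = 18.

#E(F_17) = 18


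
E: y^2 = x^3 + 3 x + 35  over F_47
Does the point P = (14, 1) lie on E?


Check whether y^2 = x^3 + 3 x + 35 (mod 47) for (x, y) = (14, 1).
LHS: y^2 = 1^2 mod 47 = 1
RHS: x^3 + 3 x + 35 = 14^3 + 3*14 + 35 mod 47 = 1
LHS = RHS

Yes, on the curve


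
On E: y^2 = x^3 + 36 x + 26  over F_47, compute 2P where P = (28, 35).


Doubling: s = (3 x1^2 + a) / (2 y1)
s = (3*28^2 + 36) / (2*35) mod 47 = 18
x3 = s^2 - 2 x1 mod 47 = 18^2 - 2*28 = 33
y3 = s (x1 - x3) - y1 mod 47 = 18 * (28 - 33) - 35 = 16

2P = (33, 16)


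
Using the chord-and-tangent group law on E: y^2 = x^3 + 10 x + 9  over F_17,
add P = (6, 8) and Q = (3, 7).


P != Q, so use the chord formula.
s = (y2 - y1) / (x2 - x1) = (16) / (14) mod 17 = 6
x3 = s^2 - x1 - x2 mod 17 = 6^2 - 6 - 3 = 10
y3 = s (x1 - x3) - y1 mod 17 = 6 * (6 - 10) - 8 = 2

P + Q = (10, 2)


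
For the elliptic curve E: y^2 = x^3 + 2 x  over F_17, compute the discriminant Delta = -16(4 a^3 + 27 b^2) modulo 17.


4 a^3 + 27 b^2 = 4*2^3 + 27*0^2 = 32 + 0 = 32
Delta = -16 * (32) = -512
Delta mod 17 = 15

Delta = 15 (mod 17)


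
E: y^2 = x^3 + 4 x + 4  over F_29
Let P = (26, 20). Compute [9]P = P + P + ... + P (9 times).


k = 9 = 1001_2 (binary, LSB first: 1001)
Double-and-add from P = (26, 20):
  bit 0 = 1: acc = O + (26, 20) = (26, 20)
  bit 1 = 0: acc unchanged = (26, 20)
  bit 2 = 0: acc unchanged = (26, 20)
  bit 3 = 1: acc = (26, 20) + (23, 5) = (5, 27)

9P = (5, 27)


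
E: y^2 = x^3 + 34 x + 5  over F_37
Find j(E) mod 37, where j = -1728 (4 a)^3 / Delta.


Delta = -16(4 a^3 + 27 b^2) mod 37 = 30
-1728 * (4 a)^3 = -1728 * (4*34)^3 mod 37 = 10
j = 10 * 30^(-1) mod 37 = 25

j = 25 (mod 37)


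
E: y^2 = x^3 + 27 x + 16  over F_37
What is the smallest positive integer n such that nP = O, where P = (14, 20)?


Compute successive multiples of P until we hit O:
  1P = (14, 20)
  2P = (2, 35)
  3P = (11, 4)
  4P = (24, 13)
  5P = (8, 35)
  6P = (12, 12)
  7P = (27, 2)
  8P = (22, 11)
  ... (continuing to 49P)
  49P = O

ord(P) = 49


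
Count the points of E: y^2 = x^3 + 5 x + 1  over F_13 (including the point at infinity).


For each x in F_13, count y with y^2 = x^3 + 5 x + 1 mod 13:
  x = 0: RHS = 1, y in [1, 12]  -> 2 point(s)
  x = 3: RHS = 4, y in [2, 11]  -> 2 point(s)
  x = 6: RHS = 0, y in [0]  -> 1 point(s)
  x = 11: RHS = 9, y in [3, 10]  -> 2 point(s)
Affine points: 7. Add the point at infinity: total = 8.

#E(F_13) = 8


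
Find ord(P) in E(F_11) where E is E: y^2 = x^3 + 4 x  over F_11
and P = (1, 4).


Compute successive multiples of P until we hit O:
  1P = (1, 4)
  2P = (1, 7)
  3P = O

ord(P) = 3


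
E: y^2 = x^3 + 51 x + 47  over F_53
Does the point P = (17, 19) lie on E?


Check whether y^2 = x^3 + 51 x + 47 (mod 53) for (x, y) = (17, 19).
LHS: y^2 = 19^2 mod 53 = 43
RHS: x^3 + 51 x + 47 = 17^3 + 51*17 + 47 mod 53 = 50
LHS != RHS

No, not on the curve


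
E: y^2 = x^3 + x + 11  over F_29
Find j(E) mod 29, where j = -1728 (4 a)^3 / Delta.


Delta = -16(4 a^3 + 27 b^2) mod 29 = 9
-1728 * (4 a)^3 = -1728 * (4*1)^3 mod 29 = 14
j = 14 * 9^(-1) mod 29 = 8

j = 8 (mod 29)


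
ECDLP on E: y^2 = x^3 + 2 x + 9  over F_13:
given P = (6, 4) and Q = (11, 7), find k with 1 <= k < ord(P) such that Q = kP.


Enumerate multiples of P until we hit Q = (11, 7):
  1P = (6, 4)
  2P = (4, 4)
  3P = (3, 9)
  4P = (1, 5)
  5P = (5, 1)
  6P = (11, 7)
Match found at i = 6.

k = 6


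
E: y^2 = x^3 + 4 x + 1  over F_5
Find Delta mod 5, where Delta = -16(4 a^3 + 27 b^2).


4 a^3 + 27 b^2 = 4*4^3 + 27*1^2 = 256 + 27 = 283
Delta = -16 * (283) = -4528
Delta mod 5 = 2

Delta = 2 (mod 5)


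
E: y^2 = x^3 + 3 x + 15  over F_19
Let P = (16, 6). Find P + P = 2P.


Doubling: s = (3 x1^2 + a) / (2 y1)
s = (3*16^2 + 3) / (2*6) mod 19 = 12
x3 = s^2 - 2 x1 mod 19 = 12^2 - 2*16 = 17
y3 = s (x1 - x3) - y1 mod 19 = 12 * (16 - 17) - 6 = 1

2P = (17, 1)


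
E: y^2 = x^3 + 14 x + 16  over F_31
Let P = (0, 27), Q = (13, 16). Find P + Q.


P != Q, so use the chord formula.
s = (y2 - y1) / (x2 - x1) = (20) / (13) mod 31 = 23
x3 = s^2 - x1 - x2 mod 31 = 23^2 - 0 - 13 = 20
y3 = s (x1 - x3) - y1 mod 31 = 23 * (0 - 20) - 27 = 9

P + Q = (20, 9)


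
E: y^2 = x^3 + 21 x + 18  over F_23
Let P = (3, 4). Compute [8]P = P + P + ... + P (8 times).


k = 8 = 1000_2 (binary, LSB first: 0001)
Double-and-add from P = (3, 4):
  bit 0 = 0: acc unchanged = O
  bit 1 = 0: acc unchanged = O
  bit 2 = 0: acc unchanged = O
  bit 3 = 1: acc = O + (0, 15) = (0, 15)

8P = (0, 15)


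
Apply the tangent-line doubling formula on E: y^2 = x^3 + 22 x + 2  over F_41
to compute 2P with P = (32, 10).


Doubling: s = (3 x1^2 + a) / (2 y1)
s = (3*32^2 + 22) / (2*10) mod 41 = 3
x3 = s^2 - 2 x1 mod 41 = 3^2 - 2*32 = 27
y3 = s (x1 - x3) - y1 mod 41 = 3 * (32 - 27) - 10 = 5

2P = (27, 5)


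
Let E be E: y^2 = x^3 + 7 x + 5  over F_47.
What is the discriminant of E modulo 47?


4 a^3 + 27 b^2 = 4*7^3 + 27*5^2 = 1372 + 675 = 2047
Delta = -16 * (2047) = -32752
Delta mod 47 = 7

Delta = 7 (mod 47)


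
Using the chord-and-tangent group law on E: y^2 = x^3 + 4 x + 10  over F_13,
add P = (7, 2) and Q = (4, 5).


P != Q, so use the chord formula.
s = (y2 - y1) / (x2 - x1) = (3) / (10) mod 13 = 12
x3 = s^2 - x1 - x2 mod 13 = 12^2 - 7 - 4 = 3
y3 = s (x1 - x3) - y1 mod 13 = 12 * (7 - 3) - 2 = 7

P + Q = (3, 7)


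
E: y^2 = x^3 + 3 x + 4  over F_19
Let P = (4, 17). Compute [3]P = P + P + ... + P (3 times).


k = 3 = 11_2 (binary, LSB first: 11)
Double-and-add from P = (4, 17):
  bit 0 = 1: acc = O + (4, 17) = (4, 17)
  bit 1 = 1: acc = (4, 17) + (18, 0) = (4, 2)

3P = (4, 2)


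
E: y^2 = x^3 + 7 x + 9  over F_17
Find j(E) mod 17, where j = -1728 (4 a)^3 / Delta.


Delta = -16(4 a^3 + 27 b^2) mod 17 = 6
-1728 * (4 a)^3 = -1728 * (4*7)^3 mod 17 = 13
j = 13 * 6^(-1) mod 17 = 5

j = 5 (mod 17)


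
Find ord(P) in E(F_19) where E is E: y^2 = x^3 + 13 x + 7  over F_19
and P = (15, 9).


Compute successive multiples of P until we hit O:
  1P = (15, 9)
  2P = (5, 8)
  3P = (3, 15)
  4P = (6, 15)
  5P = (9, 6)
  6P = (0, 8)
  7P = (10, 4)
  8P = (14, 11)
  ... (continuing to 27P)
  27P = O

ord(P) = 27


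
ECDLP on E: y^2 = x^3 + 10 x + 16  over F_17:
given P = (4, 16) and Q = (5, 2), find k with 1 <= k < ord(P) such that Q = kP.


Enumerate multiples of P until we hit Q = (5, 2):
  1P = (4, 16)
  2P = (0, 4)
  3P = (5, 15)
  4P = (9, 6)
  5P = (8, 9)
  6P = (7, 2)
  7P = (7, 15)
  8P = (8, 8)
  9P = (9, 11)
  10P = (5, 2)
Match found at i = 10.

k = 10


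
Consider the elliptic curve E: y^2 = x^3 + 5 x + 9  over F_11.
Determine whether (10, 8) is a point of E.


Check whether y^2 = x^3 + 5 x + 9 (mod 11) for (x, y) = (10, 8).
LHS: y^2 = 8^2 mod 11 = 9
RHS: x^3 + 5 x + 9 = 10^3 + 5*10 + 9 mod 11 = 3
LHS != RHS

No, not on the curve


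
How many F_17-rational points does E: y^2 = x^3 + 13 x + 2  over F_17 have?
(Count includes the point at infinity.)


For each x in F_17, count y with y^2 = x^3 + 13 x + 2 mod 17:
  x = 0: RHS = 2, y in [6, 11]  -> 2 point(s)
  x = 1: RHS = 16, y in [4, 13]  -> 2 point(s)
  x = 2: RHS = 2, y in [6, 11]  -> 2 point(s)
  x = 3: RHS = 0, y in [0]  -> 1 point(s)
  x = 4: RHS = 16, y in [4, 13]  -> 2 point(s)
  x = 9: RHS = 15, y in [7, 10]  -> 2 point(s)
  x = 12: RHS = 16, y in [4, 13]  -> 2 point(s)
  x = 14: RHS = 4, y in [2, 15]  -> 2 point(s)
  x = 15: RHS = 2, y in [6, 11]  -> 2 point(s)
Affine points: 17. Add the point at infinity: total = 18.

#E(F_17) = 18


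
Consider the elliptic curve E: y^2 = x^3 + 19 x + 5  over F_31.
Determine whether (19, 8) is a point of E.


Check whether y^2 = x^3 + 19 x + 5 (mod 31) for (x, y) = (19, 8).
LHS: y^2 = 8^2 mod 31 = 2
RHS: x^3 + 19 x + 5 = 19^3 + 19*19 + 5 mod 31 = 2
LHS = RHS

Yes, on the curve


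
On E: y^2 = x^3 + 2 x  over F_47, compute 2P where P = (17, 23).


Doubling: s = (3 x1^2 + a) / (2 y1)
s = (3*17^2 + 2) / (2*23) mod 47 = 24
x3 = s^2 - 2 x1 mod 47 = 24^2 - 2*17 = 25
y3 = s (x1 - x3) - y1 mod 47 = 24 * (17 - 25) - 23 = 20

2P = (25, 20)


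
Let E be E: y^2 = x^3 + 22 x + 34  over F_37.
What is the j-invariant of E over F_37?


Delta = -16(4 a^3 + 27 b^2) mod 37 = 28
-1728 * (4 a)^3 = -1728 * (4*22)^3 mod 37 = 29
j = 29 * 28^(-1) mod 37 = 5

j = 5 (mod 37)


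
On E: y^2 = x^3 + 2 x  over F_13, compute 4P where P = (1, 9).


k = 4 = 100_2 (binary, LSB first: 001)
Double-and-add from P = (1, 9):
  bit 0 = 0: acc unchanged = O
  bit 1 = 0: acc unchanged = O
  bit 2 = 1: acc = O + (1, 4) = (1, 4)

4P = (1, 4)


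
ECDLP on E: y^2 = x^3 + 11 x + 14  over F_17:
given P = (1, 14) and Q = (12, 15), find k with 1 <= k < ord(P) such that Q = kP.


Enumerate multiples of P until we hit Q = (12, 15):
  1P = (1, 14)
  2P = (11, 15)
  3P = (13, 12)
  4P = (12, 2)
  5P = (8, 6)
  6P = (10, 6)
  7P = (7, 14)
  8P = (9, 3)
  9P = (15, 1)
  10P = (16, 6)
  11P = (16, 11)
  12P = (15, 16)
  13P = (9, 14)
  14P = (7, 3)
  15P = (10, 11)
  16P = (8, 11)
  17P = (12, 15)
Match found at i = 17.

k = 17


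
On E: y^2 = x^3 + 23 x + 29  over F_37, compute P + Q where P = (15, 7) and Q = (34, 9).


P != Q, so use the chord formula.
s = (y2 - y1) / (x2 - x1) = (2) / (19) mod 37 = 4
x3 = s^2 - x1 - x2 mod 37 = 4^2 - 15 - 34 = 4
y3 = s (x1 - x3) - y1 mod 37 = 4 * (15 - 4) - 7 = 0

P + Q = (4, 0)


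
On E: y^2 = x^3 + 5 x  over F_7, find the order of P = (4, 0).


Compute successive multiples of P until we hit O:
  1P = (4, 0)
  2P = O

ord(P) = 2


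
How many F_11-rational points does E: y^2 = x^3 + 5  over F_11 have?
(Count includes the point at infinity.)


For each x in F_11, count y with y^2 = x^3 + 0 x + 5 mod 11:
  x = 0: RHS = 5, y in [4, 7]  -> 2 point(s)
  x = 4: RHS = 3, y in [5, 6]  -> 2 point(s)
  x = 5: RHS = 9, y in [3, 8]  -> 2 point(s)
  x = 6: RHS = 1, y in [1, 10]  -> 2 point(s)
  x = 8: RHS = 0, y in [0]  -> 1 point(s)
  x = 10: RHS = 4, y in [2, 9]  -> 2 point(s)
Affine points: 11. Add the point at infinity: total = 12.

#E(F_11) = 12


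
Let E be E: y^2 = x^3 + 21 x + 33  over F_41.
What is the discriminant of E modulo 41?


4 a^3 + 27 b^2 = 4*21^3 + 27*33^2 = 37044 + 29403 = 66447
Delta = -16 * (66447) = -1063152
Delta mod 41 = 19

Delta = 19 (mod 41)


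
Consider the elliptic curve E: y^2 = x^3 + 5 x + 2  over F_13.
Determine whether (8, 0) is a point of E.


Check whether y^2 = x^3 + 5 x + 2 (mod 13) for (x, y) = (8, 0).
LHS: y^2 = 0^2 mod 13 = 0
RHS: x^3 + 5 x + 2 = 8^3 + 5*8 + 2 mod 13 = 8
LHS != RHS

No, not on the curve


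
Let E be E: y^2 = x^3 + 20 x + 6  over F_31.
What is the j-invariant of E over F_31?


Delta = -16(4 a^3 + 27 b^2) mod 31 = 6
-1728 * (4 a)^3 = -1728 * (4*20)^3 mod 31 = 1
j = 1 * 6^(-1) mod 31 = 26

j = 26 (mod 31)


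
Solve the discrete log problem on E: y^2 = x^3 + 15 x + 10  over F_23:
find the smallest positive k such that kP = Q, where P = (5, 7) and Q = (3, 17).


Enumerate multiples of P until we hit Q = (3, 17):
  1P = (5, 7)
  2P = (21, 15)
  3P = (3, 17)
Match found at i = 3.

k = 3


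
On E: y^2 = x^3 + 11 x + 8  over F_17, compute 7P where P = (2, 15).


k = 7 = 111_2 (binary, LSB first: 111)
Double-and-add from P = (2, 15):
  bit 0 = 1: acc = O + (2, 15) = (2, 15)
  bit 1 = 1: acc = (2, 15) + (11, 7) = (5, 16)
  bit 2 = 1: acc = (5, 16) + (12, 10) = (16, 8)

7P = (16, 8)


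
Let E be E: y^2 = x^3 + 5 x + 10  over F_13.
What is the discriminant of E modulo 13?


4 a^3 + 27 b^2 = 4*5^3 + 27*10^2 = 500 + 2700 = 3200
Delta = -16 * (3200) = -51200
Delta mod 13 = 7

Delta = 7 (mod 13)


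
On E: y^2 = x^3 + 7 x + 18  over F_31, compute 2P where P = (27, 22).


Doubling: s = (3 x1^2 + a) / (2 y1)
s = (3*27^2 + 7) / (2*22) mod 31 = 9
x3 = s^2 - 2 x1 mod 31 = 9^2 - 2*27 = 27
y3 = s (x1 - x3) - y1 mod 31 = 9 * (27 - 27) - 22 = 9

2P = (27, 9)


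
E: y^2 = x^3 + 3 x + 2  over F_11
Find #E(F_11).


For each x in F_11, count y with y^2 = x^3 + 3 x + 2 mod 11:
  x = 2: RHS = 5, y in [4, 7]  -> 2 point(s)
  x = 3: RHS = 5, y in [4, 7]  -> 2 point(s)
  x = 4: RHS = 1, y in [1, 10]  -> 2 point(s)
  x = 6: RHS = 5, y in [4, 7]  -> 2 point(s)
  x = 7: RHS = 3, y in [5, 6]  -> 2 point(s)
  x = 10: RHS = 9, y in [3, 8]  -> 2 point(s)
Affine points: 12. Add the point at infinity: total = 13.

#E(F_11) = 13


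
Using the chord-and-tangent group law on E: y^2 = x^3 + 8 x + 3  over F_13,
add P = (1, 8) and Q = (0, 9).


P != Q, so use the chord formula.
s = (y2 - y1) / (x2 - x1) = (1) / (12) mod 13 = 12
x3 = s^2 - x1 - x2 mod 13 = 12^2 - 1 - 0 = 0
y3 = s (x1 - x3) - y1 mod 13 = 12 * (1 - 0) - 8 = 4

P + Q = (0, 4)


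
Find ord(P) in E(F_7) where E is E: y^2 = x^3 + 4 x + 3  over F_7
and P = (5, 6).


Compute successive multiples of P until we hit O:
  1P = (5, 6)
  2P = (5, 1)
  3P = O

ord(P) = 3


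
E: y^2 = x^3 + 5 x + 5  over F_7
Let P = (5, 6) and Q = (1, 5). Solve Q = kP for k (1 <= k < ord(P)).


Enumerate multiples of P until we hit Q = (1, 5):
  1P = (5, 6)
  2P = (1, 2)
  3P = (2, 4)
  4P = (2, 3)
  5P = (1, 5)
Match found at i = 5.

k = 5


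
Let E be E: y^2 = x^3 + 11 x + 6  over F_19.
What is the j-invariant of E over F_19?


Delta = -16(4 a^3 + 27 b^2) mod 19 = 2
-1728 * (4 a)^3 = -1728 * (4*11)^3 mod 19 = 7
j = 7 * 2^(-1) mod 19 = 13

j = 13 (mod 19)


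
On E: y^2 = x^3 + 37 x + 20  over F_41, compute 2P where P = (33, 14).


k = 2 = 10_2 (binary, LSB first: 01)
Double-and-add from P = (33, 14):
  bit 0 = 0: acc unchanged = O
  bit 1 = 1: acc = O + (0, 26) = (0, 26)

2P = (0, 26)


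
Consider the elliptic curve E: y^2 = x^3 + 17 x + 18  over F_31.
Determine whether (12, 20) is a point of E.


Check whether y^2 = x^3 + 17 x + 18 (mod 31) for (x, y) = (12, 20).
LHS: y^2 = 20^2 mod 31 = 28
RHS: x^3 + 17 x + 18 = 12^3 + 17*12 + 18 mod 31 = 28
LHS = RHS

Yes, on the curve


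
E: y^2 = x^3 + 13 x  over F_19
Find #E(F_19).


For each x in F_19, count y with y^2 = x^3 + 13 x + 0 mod 19:
  x = 0: RHS = 0, y in [0]  -> 1 point(s)
  x = 3: RHS = 9, y in [3, 16]  -> 2 point(s)
  x = 5: RHS = 0, y in [0]  -> 1 point(s)
  x = 6: RHS = 9, y in [3, 16]  -> 2 point(s)
  x = 7: RHS = 16, y in [4, 15]  -> 2 point(s)
  x = 10: RHS = 9, y in [3, 16]  -> 2 point(s)
  x = 11: RHS = 11, y in [7, 12]  -> 2 point(s)
  x = 14: RHS = 0, y in [0]  -> 1 point(s)
  x = 15: RHS = 17, y in [6, 13]  -> 2 point(s)
  x = 17: RHS = 4, y in [2, 17]  -> 2 point(s)
  x = 18: RHS = 5, y in [9, 10]  -> 2 point(s)
Affine points: 19. Add the point at infinity: total = 20.

#E(F_19) = 20


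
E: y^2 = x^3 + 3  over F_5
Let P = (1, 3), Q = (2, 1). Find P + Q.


P != Q, so use the chord formula.
s = (y2 - y1) / (x2 - x1) = (3) / (1) mod 5 = 3
x3 = s^2 - x1 - x2 mod 5 = 3^2 - 1 - 2 = 1
y3 = s (x1 - x3) - y1 mod 5 = 3 * (1 - 1) - 3 = 2

P + Q = (1, 2)


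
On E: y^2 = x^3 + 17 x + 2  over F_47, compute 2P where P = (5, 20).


Doubling: s = (3 x1^2 + a) / (2 y1)
s = (3*5^2 + 17) / (2*20) mod 47 = 7
x3 = s^2 - 2 x1 mod 47 = 7^2 - 2*5 = 39
y3 = s (x1 - x3) - y1 mod 47 = 7 * (5 - 39) - 20 = 24

2P = (39, 24)


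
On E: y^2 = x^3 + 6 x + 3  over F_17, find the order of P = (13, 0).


Compute successive multiples of P until we hit O:
  1P = (13, 0)
  2P = O

ord(P) = 2


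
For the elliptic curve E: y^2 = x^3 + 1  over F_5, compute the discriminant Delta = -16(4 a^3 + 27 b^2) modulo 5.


4 a^3 + 27 b^2 = 4*0^3 + 27*1^2 = 0 + 27 = 27
Delta = -16 * (27) = -432
Delta mod 5 = 3

Delta = 3 (mod 5)


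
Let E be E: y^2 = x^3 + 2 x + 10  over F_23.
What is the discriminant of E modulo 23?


4 a^3 + 27 b^2 = 4*2^3 + 27*10^2 = 32 + 2700 = 2732
Delta = -16 * (2732) = -43712
Delta mod 23 = 11

Delta = 11 (mod 23)


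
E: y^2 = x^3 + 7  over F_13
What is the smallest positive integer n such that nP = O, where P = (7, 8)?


Compute successive multiples of P until we hit O:
  1P = (7, 8)
  2P = (8, 8)
  3P = (11, 5)
  4P = (11, 8)
  5P = (8, 5)
  6P = (7, 5)
  7P = O

ord(P) = 7


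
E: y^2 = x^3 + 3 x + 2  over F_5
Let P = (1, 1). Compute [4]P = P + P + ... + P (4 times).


k = 4 = 100_2 (binary, LSB first: 001)
Double-and-add from P = (1, 1):
  bit 0 = 0: acc unchanged = O
  bit 1 = 0: acc unchanged = O
  bit 2 = 1: acc = O + (1, 4) = (1, 4)

4P = (1, 4)


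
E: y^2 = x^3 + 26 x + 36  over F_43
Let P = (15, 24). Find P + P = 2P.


Doubling: s = (3 x1^2 + a) / (2 y1)
s = (3*15^2 + 26) / (2*24) mod 43 = 37
x3 = s^2 - 2 x1 mod 43 = 37^2 - 2*15 = 6
y3 = s (x1 - x3) - y1 mod 43 = 37 * (15 - 6) - 24 = 8

2P = (6, 8)


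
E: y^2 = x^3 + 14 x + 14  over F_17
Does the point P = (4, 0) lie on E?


Check whether y^2 = x^3 + 14 x + 14 (mod 17) for (x, y) = (4, 0).
LHS: y^2 = 0^2 mod 17 = 0
RHS: x^3 + 14 x + 14 = 4^3 + 14*4 + 14 mod 17 = 15
LHS != RHS

No, not on the curve


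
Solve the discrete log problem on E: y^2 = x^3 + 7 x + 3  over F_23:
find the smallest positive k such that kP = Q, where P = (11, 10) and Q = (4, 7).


Enumerate multiples of P until we hit Q = (4, 7):
  1P = (11, 10)
  2P = (4, 16)
  3P = (20, 1)
  4P = (16, 18)
  5P = (5, 18)
  6P = (19, 16)
  7P = (18, 2)
  8P = (0, 7)
  9P = (2, 5)
  10P = (14, 19)
  11P = (7, 2)
  12P = (9, 17)
  13P = (21, 2)
  14P = (22, 8)
  15P = (6, 10)
  16P = (6, 13)
  17P = (22, 15)
  18P = (21, 21)
  19P = (9, 6)
  20P = (7, 21)
  21P = (14, 4)
  22P = (2, 18)
  23P = (0, 16)
  24P = (18, 21)
  25P = (19, 7)
  26P = (5, 5)
  27P = (16, 5)
  28P = (20, 22)
  29P = (4, 7)
Match found at i = 29.

k = 29


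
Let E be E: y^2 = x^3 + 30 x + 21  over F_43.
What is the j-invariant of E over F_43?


Delta = -16(4 a^3 + 27 b^2) mod 43 = 19
-1728 * (4 a)^3 = -1728 * (4*30)^3 mod 43 = 27
j = 27 * 19^(-1) mod 43 = 15

j = 15 (mod 43)


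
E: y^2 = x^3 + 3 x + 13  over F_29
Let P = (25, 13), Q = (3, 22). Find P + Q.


P != Q, so use the chord formula.
s = (y2 - y1) / (x2 - x1) = (9) / (7) mod 29 = 22
x3 = s^2 - x1 - x2 mod 29 = 22^2 - 25 - 3 = 21
y3 = s (x1 - x3) - y1 mod 29 = 22 * (25 - 21) - 13 = 17

P + Q = (21, 17)
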